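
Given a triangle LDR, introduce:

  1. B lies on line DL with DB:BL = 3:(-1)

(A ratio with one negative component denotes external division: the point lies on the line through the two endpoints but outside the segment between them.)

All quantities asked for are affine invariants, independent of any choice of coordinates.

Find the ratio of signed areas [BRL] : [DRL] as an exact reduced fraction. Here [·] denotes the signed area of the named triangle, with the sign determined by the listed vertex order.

[BRL]:[DRL] = -1/2

Work in coordinates with L = (0, 0), D = (1, 0), R = (0, 1).
1. B lies on line DL with DB:BL = 3:(-1) ⇒ B = (-1/2, 0)
2·[BRL] = -1/2, 2·[DRL] = 1
[BRL]:[DRL] = -1/2:1 = -1/2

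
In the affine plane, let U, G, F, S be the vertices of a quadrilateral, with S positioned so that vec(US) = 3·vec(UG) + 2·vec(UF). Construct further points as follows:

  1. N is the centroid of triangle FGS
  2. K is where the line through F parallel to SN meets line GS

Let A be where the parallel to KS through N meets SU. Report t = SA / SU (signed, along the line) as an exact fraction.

t = 2/3

Assign U = (0, 0), G = (1, 0), F = (0, 1), S = (3, 2) — the answer is frame-independent, so this choice is without loss of generality.
1. N is the centroid of triangle FGS ⇒ N = (4/3, 1)
2. K is where the line through F parallel to SN meets line GS ⇒ K = (5, 4)
through N parallel to KS: direction (-2, -2); meets SU at A = (1, 2/3)
A = S + t·(U−S) with t = 2/3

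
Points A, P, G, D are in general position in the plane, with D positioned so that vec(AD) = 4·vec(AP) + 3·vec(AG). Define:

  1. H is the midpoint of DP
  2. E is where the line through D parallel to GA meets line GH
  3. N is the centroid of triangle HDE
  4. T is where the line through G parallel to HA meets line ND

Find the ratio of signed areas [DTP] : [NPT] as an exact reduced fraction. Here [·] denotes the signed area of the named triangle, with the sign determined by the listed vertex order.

Assign A = (0, 0), P = (1, 0), G = (0, 1), D = (4, 3) — the answer is frame-independent, so this choice is without loss of generality.
1. H is the midpoint of DP ⇒ H = (5/2, 3/2)
2. E is where the line through D parallel to GA meets line GH ⇒ E = (4, 9/5)
3. N is the centroid of triangle HDE ⇒ N = (7/2, 21/10)
4. T is where the line through G parallel to HA meets line ND ⇒ T = (13/3, 18/5)
2·[DTP] = 4/5, 2·[NPT] = -2
[DTP]:[NPT] = 4/5:-2 = -2/5

[DTP]:[NPT] = -2/5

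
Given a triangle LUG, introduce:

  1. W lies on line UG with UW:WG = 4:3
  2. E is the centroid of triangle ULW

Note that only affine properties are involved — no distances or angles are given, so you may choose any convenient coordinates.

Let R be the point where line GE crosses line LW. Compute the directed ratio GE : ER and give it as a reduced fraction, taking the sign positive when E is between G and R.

Set L = (0, 0), U = (1, 0), G = (0, 1); any affine frame gives the same invariant.
1. W lies on line UG with UW:WG = 4:3 ⇒ W = (3/7, 4/7)
2. E is the centroid of triangle ULW ⇒ E = (10/21, 4/21)
line GE meets LW at R = (30/91, 40/91)
E = G + t·(R−G) with t = 13/9, so GE:ER = 13/9:-4/9

GE:ER = -13/4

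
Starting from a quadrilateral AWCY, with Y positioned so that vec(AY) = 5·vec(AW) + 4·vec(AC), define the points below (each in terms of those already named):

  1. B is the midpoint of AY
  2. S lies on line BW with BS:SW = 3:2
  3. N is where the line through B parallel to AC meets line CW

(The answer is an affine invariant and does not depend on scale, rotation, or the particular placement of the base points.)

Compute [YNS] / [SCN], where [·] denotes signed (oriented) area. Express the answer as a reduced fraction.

Work in coordinates with A = (0, 0), W = (1, 0), C = (0, 1), Y = (5, 4).
1. B is the midpoint of AY ⇒ B = (5/2, 2)
2. S lies on line BW with BS:SW = 3:2 ⇒ S = (8/5, 4/5)
3. N is where the line through B parallel to AC meets line CW ⇒ N = (5/2, -3/2)
2·[YNS] = -107/10, 2·[SCN] = 7/2
[YNS]:[SCN] = -107/10:7/2 = -107/35

[YNS]:[SCN] = -107/35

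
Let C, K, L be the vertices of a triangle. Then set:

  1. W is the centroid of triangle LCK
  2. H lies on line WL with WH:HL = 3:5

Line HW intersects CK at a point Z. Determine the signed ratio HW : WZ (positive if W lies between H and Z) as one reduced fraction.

HW:WZ = 3/4

Work in coordinates with C = (0, 0), K = (1, 0), L = (0, 1).
1. W is the centroid of triangle LCK ⇒ W = (1/3, 1/3)
2. H lies on line WL with WH:HL = 3:5 ⇒ H = (5/24, 7/12)
line HW meets CK at Z = (1/2, 0)
W = H + t·(Z−H) with t = 3/7, so HW:WZ = 3/7:4/7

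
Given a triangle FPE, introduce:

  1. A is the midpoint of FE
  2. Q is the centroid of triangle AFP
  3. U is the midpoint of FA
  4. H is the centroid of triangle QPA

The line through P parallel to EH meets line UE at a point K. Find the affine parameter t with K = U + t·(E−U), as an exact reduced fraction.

Choose coordinates F = (0, 0), P = (1, 0), E = (0, 1).
1. A is the midpoint of FE ⇒ A = (0, 1/2)
2. Q is the centroid of triangle AFP ⇒ Q = (1/3, 1/6)
3. U is the midpoint of FA ⇒ U = (0, 1/4)
4. H is the centroid of triangle QPA ⇒ H = (4/9, 2/9)
through P parallel to EH: direction (4/9, -7/9); meets UE at K = (0, 7/4)
K = U + t·(E−U) with t = 2

t = 2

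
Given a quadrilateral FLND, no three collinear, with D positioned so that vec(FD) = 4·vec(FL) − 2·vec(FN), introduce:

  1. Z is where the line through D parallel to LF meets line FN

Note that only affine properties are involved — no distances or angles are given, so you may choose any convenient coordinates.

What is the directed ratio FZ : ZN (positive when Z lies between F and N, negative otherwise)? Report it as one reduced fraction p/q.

Work in coordinates with F = (0, 0), L = (1, 0), N = (0, 1), D = (4, -2).
1. Z is where the line through D parallel to LF meets line FN ⇒ Z = (0, -2)
Z = F + t·(N−F) with t = -2, so FZ:ZN = t:(1−t) = -2:3

FZ:ZN = -2/3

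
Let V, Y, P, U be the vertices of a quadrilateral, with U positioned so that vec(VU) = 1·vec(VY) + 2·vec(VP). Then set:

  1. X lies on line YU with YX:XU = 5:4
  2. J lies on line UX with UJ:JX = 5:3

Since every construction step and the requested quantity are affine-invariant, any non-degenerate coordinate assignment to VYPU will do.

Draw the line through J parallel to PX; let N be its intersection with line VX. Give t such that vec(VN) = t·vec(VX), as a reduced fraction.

Work in coordinates with V = (0, 0), Y = (1, 0), P = (0, 1), U = (1, 2).
1. X lies on line YU with YX:XU = 5:4 ⇒ X = (1, 10/9)
2. J lies on line UX with UJ:JX = 5:3 ⇒ J = (1, 13/9)
through J parallel to PX: direction (1, 1/9); meets VX at N = (4/3, 40/27)
N = V + t·(X−V) with t = 4/3

t = 4/3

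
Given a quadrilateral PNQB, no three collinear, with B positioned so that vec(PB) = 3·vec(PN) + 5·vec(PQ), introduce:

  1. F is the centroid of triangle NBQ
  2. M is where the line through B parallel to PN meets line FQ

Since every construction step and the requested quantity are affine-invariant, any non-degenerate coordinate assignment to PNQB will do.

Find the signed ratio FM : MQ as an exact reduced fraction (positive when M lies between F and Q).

Work in coordinates with P = (0, 0), N = (1, 0), Q = (0, 1), B = (3, 5).
1. F is the centroid of triangle NBQ ⇒ F = (4/3, 2)
2. M is where the line through B parallel to PN meets line FQ ⇒ M = (16/3, 5)
M = F + t·(Q−F) with t = -3, so FM:MQ = t:(1−t) = -3:4

FM:MQ = -3/4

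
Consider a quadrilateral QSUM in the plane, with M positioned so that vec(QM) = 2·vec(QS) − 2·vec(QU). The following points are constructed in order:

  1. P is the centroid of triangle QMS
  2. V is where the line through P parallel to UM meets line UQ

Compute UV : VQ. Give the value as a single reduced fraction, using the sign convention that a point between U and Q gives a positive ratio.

Set Q = (0, 0), S = (1, 0), U = (0, 1), M = (2, -2); any affine frame gives the same invariant.
1. P is the centroid of triangle QMS ⇒ P = (1, -2/3)
2. V is where the line through P parallel to UM meets line UQ ⇒ V = (0, 5/6)
V = U + t·(Q−U) with t = 1/6, so UV:VQ = t:(1−t) = 1/6:5/6

UV:VQ = 1/5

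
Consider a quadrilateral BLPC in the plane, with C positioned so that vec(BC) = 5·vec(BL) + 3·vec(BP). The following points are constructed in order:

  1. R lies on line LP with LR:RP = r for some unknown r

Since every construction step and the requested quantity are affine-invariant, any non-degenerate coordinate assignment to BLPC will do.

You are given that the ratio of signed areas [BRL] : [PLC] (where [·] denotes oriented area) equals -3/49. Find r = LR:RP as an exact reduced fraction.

Set B = (0, 0), L = (1, 0), P = (0, 1), C = (5, 3); any affine frame gives the same invariant.
1. With LR:RP = r, write λ = r/(r+1) so R = L + λ·(P−L); R is affine-linear in λ
Every point depending on R is an affine combination of R and λ-independent points, so each such coordinate is linear in λ; the λ² term in each signed area is a multiple of (P−L)×(P−L) = 0, so 2·[BRL] and 2·[PLC] are each linear in λ. Evaluating at λ=0 and λ=1:
  2·[BRL] = −λ,   2·[PLC] = 7
So [BRL]:[PLC] = (−λ) / (7). Setting this equal to -3/49:
  −λ = -3/49·(7)  ⇒  λ = 3/7
Then r = λ/(1−λ) = (3/7)/(4/7) = 3/4. Check: with r = 3/4, R = (4/7, 3/7) and [BRL]:[PLC] = -3/49 as required.

r = 3/4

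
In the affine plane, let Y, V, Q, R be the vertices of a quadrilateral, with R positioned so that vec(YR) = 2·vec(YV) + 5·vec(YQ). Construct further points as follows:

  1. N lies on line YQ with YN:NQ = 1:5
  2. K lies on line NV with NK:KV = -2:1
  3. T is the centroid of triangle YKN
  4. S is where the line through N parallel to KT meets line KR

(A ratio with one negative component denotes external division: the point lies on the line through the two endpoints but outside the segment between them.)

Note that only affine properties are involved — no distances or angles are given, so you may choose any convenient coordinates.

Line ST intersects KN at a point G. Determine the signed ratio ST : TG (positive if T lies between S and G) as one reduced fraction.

ST:TG = -5/2

Set Y = (0, 0), V = (1, 0), Q = (0, 1), R = (2, 5); any affine frame gives the same invariant.
1. N lies on line YQ with YN:NQ = 1:5 ⇒ N = (0, 1/6)
2. K lies on line NV with NK:KV = -2:1 ⇒ K = (2, -1/6)
3. T is the centroid of triangle YKN ⇒ T = (2/3, 0)
4. S is where the line through N parallel to KT meets line KR ⇒ S = (2, -1/12)
line ST meets KN at G = (6/5, -1/30)
T = S + t·(G−S) with t = 5/3, so ST:TG = 5/3:-2/3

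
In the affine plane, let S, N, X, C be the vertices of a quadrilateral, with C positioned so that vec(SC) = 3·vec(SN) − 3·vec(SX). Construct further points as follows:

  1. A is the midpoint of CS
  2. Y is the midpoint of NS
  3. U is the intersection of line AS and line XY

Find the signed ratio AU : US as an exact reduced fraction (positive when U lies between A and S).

Assign S = (0, 0), N = (1, 0), X = (0, 1), C = (3, -3) — the answer is frame-independent, so this choice is without loss of generality.
1. A is the midpoint of CS ⇒ A = (3/2, -3/2)
2. Y is the midpoint of NS ⇒ Y = (1/2, 0)
3. U is the intersection of line AS and line XY ⇒ U = (1, -1)
U = A + t·(S−A) with t = 1/3, so AU:US = t:(1−t) = 1/3:2/3

AU:US = 1/2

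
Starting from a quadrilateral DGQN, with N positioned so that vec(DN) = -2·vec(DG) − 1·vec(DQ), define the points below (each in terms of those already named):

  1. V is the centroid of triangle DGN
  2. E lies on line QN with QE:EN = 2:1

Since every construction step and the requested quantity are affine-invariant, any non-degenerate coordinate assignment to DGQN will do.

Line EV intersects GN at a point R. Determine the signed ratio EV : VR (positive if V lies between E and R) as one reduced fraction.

EV:VR = 3

Work in coordinates with D = (0, 0), G = (1, 0), Q = (0, 1), N = (-2, -1).
1. V is the centroid of triangle DGN ⇒ V = (-1/3, -1/3)
2. E lies on line QN with QE:EN = 2:1 ⇒ E = (-4/3, -1/3)
line EV meets GN at R = (0, -1/3)
V = E + t·(R−E) with t = 3/4, so EV:VR = 3/4:1/4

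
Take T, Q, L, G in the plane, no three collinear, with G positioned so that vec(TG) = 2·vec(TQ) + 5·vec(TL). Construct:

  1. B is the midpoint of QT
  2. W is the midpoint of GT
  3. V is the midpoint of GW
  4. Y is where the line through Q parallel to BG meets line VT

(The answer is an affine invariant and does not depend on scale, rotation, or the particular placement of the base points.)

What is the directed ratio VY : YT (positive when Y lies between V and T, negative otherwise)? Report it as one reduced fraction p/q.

VY:YT = -5/8

Work in coordinates with T = (0, 0), Q = (1, 0), L = (0, 1), G = (2, 5).
1. B is the midpoint of QT ⇒ B = (1/2, 0)
2. W is the midpoint of GT ⇒ W = (1, 5/2)
3. V is the midpoint of GW ⇒ V = (3/2, 15/4)
4. Y is where the line through Q parallel to BG meets line VT ⇒ Y = (4, 10)
Y = V + t·(T−V) with t = -5/3, so VY:YT = t:(1−t) = -5/3:8/3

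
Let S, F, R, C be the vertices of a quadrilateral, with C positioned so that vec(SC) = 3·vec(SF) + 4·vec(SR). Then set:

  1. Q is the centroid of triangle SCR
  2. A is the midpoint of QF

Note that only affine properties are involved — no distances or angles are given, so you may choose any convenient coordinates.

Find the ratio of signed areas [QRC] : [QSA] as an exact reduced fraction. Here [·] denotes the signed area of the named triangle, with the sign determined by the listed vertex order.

[QRC]:[QSA] = -6/5

Choose coordinates S = (0, 0), F = (1, 0), R = (0, 1), C = (3, 4).
1. Q is the centroid of triangle SCR ⇒ Q = (1, 5/3)
2. A is the midpoint of QF ⇒ A = (1, 5/6)
2·[QRC] = -1, 2·[QSA] = 5/6
[QRC]:[QSA] = -1:5/6 = -6/5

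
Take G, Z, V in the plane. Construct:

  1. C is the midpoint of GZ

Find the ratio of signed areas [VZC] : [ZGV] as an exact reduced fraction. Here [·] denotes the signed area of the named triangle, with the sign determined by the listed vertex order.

[VZC]:[ZGV] = 1/2

Assign G = (0, 0), Z = (1, 0), V = (0, 1) — the answer is frame-independent, so this choice is without loss of generality.
1. C is the midpoint of GZ ⇒ C = (1/2, 0)
2·[VZC] = -1/2, 2·[ZGV] = -1
[VZC]:[ZGV] = -1/2:-1 = 1/2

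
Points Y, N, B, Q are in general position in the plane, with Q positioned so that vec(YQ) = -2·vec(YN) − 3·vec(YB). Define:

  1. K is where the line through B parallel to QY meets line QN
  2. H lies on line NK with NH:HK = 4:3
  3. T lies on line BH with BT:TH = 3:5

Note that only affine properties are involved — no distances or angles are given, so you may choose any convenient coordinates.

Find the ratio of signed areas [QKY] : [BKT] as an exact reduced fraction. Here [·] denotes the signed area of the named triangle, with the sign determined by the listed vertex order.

Set Y = (0, 0), N = (1, 0), B = (0, 1), Q = (-2, -3); any affine frame gives the same invariant.
1. K is where the line through B parallel to QY meets line QN ⇒ K = (-4, -5)
2. H lies on line NK with NH:HK = 4:3 ⇒ H = (-13/7, -20/7)
3. T lies on line BH with BT:TH = 3:5 ⇒ T = (-39/56, -25/56)
2·[QKY] = -2, 2·[BKT] = 45/28
[QKY]:[BKT] = -2:45/28 = -56/45

[QKY]:[BKT] = -56/45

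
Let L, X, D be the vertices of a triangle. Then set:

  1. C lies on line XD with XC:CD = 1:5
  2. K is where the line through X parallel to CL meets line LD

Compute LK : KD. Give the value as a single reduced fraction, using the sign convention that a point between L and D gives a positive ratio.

Assign L = (0, 0), X = (1, 0), D = (0, 1) — the answer is frame-independent, so this choice is without loss of generality.
1. C lies on line XD with XC:CD = 1:5 ⇒ C = (5/6, 1/6)
2. K is where the line through X parallel to CL meets line LD ⇒ K = (0, -1/5)
K = L + t·(D−L) with t = -1/5, so LK:KD = t:(1−t) = -1/5:6/5

LK:KD = -1/6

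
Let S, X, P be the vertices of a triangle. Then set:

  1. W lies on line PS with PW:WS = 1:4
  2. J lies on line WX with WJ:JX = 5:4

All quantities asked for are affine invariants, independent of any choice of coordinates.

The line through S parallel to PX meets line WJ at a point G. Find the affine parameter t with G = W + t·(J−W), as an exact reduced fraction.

t = -36/5

Set S = (0, 0), X = (1, 0), P = (0, 1); any affine frame gives the same invariant.
1. W lies on line PS with PW:WS = 1:4 ⇒ W = (0, 4/5)
2. J lies on line WX with WJ:JX = 5:4 ⇒ J = (5/9, 16/45)
through S parallel to PX: direction (1, -1); meets WJ at G = (-4, 4)
G = W + t·(J−W) with t = -36/5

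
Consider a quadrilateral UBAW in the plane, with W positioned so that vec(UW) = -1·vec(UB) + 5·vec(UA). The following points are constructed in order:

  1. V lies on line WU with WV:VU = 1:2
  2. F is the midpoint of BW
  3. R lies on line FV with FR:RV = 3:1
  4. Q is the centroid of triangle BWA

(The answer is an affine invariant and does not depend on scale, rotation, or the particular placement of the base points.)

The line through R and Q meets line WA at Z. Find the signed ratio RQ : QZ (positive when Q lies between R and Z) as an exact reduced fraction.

RQ:QZ = -7/8

Choose coordinates U = (0, 0), B = (1, 0), A = (0, 1), W = (-1, 5).
1. V lies on line WU with WV:VU = 1:2 ⇒ V = (-2/3, 10/3)
2. F is the midpoint of BW ⇒ F = (0, 5/2)
3. R lies on line FV with FR:RV = 3:1 ⇒ R = (-1/2, 25/8)
4. Q is the centroid of triangle BWA ⇒ Q = (0, 2)
line RQ meets WA at Z = (-4/7, 23/7)
Q = R + t·(Z−R) with t = -7, so RQ:QZ = -7:8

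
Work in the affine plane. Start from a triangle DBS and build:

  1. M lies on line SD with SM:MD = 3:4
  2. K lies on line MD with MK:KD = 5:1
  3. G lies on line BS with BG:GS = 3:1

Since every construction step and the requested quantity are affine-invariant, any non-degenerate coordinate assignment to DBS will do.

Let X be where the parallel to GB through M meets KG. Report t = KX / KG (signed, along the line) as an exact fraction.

t = 10/19

Set D = (0, 0), B = (1, 0), S = (0, 1); any affine frame gives the same invariant.
1. M lies on line SD with SM:MD = 3:4 ⇒ M = (0, 4/7)
2. K lies on line MD with MK:KD = 5:1 ⇒ K = (0, 2/21)
3. G lies on line BS with BG:GS = 3:1 ⇒ G = (1/4, 3/4)
through M parallel to GB: direction (3/4, -3/4); meets KG at X = (5/38, 117/266)
X = K + t·(G−K) with t = 10/19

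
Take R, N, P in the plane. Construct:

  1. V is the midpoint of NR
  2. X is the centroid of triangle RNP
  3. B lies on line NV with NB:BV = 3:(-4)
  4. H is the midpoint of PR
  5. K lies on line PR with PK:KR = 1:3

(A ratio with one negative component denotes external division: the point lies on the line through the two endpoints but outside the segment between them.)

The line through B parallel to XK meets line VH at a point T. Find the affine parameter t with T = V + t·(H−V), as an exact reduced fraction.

Set R = (0, 0), N = (1, 0), P = (0, 1); any affine frame gives the same invariant.
1. V is the midpoint of NR ⇒ V = (1/2, 0)
2. X is the centroid of triangle RNP ⇒ X = (1/3, 1/3)
3. B lies on line NV with NB:BV = 3:(-4) ⇒ B = (5/2, 0)
4. H is the midpoint of PR ⇒ H = (0, 1/2)
5. K lies on line PR with PK:KR = 1:3 ⇒ K = (0, 3/4)
through B parallel to XK: direction (-1/3, 5/12); meets VH at T = (21/2, -10)
T = V + t·(H−V) with t = -20

t = -20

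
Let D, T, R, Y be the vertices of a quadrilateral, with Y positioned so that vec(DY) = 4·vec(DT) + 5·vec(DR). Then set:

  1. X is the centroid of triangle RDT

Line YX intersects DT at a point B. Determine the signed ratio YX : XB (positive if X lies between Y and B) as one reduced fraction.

YX:XB = 14

Set D = (0, 0), T = (1, 0), R = (0, 1), Y = (4, 5); any affine frame gives the same invariant.
1. X is the centroid of triangle RDT ⇒ X = (1/3, 1/3)
line YX meets DT at B = (1/14, 0)
X = Y + t·(B−Y) with t = 14/15, so YX:XB = 14/15:1/15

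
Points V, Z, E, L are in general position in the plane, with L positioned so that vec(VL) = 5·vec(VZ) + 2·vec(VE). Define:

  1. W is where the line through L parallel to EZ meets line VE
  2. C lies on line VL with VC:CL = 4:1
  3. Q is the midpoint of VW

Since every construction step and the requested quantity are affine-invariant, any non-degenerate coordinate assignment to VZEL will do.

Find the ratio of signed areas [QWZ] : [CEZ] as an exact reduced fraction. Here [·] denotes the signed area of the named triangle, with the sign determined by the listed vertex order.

Work in coordinates with V = (0, 0), Z = (1, 0), E = (0, 1), L = (5, 2).
1. W is where the line through L parallel to EZ meets line VE ⇒ W = (0, 7)
2. C lies on line VL with VC:CL = 4:1 ⇒ C = (4, 8/5)
3. Q is the midpoint of VW ⇒ Q = (0, 7/2)
2·[QWZ] = -7/2, 2·[CEZ] = 23/5
[QWZ]:[CEZ] = -7/2:23/5 = -35/46

[QWZ]:[CEZ] = -35/46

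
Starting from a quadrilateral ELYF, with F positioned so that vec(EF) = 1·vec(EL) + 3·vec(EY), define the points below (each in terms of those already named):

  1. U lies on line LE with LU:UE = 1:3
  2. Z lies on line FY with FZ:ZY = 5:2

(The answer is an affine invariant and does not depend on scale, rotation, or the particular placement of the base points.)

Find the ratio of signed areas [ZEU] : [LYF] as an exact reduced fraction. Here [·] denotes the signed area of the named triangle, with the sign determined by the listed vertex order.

Work in coordinates with E = (0, 0), L = (1, 0), Y = (0, 1), F = (1, 3).
1. U lies on line LE with LU:UE = 1:3 ⇒ U = (3/4, 0)
2. Z lies on line FY with FZ:ZY = 5:2 ⇒ Z = (2/7, 11/7)
2·[ZEU] = 33/28, 2·[LYF] = -3
[ZEU]:[LYF] = 33/28:-3 = -11/28

[ZEU]:[LYF] = -11/28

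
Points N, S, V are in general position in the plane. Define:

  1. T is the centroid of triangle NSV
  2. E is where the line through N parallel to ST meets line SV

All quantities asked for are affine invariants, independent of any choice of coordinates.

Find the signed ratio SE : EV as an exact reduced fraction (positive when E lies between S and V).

SE:EV = -1/2

Set N = (0, 0), S = (1, 0), V = (0, 1); any affine frame gives the same invariant.
1. T is the centroid of triangle NSV ⇒ T = (1/3, 1/3)
2. E is where the line through N parallel to ST meets line SV ⇒ E = (2, -1)
E = S + t·(V−S) with t = -1, so SE:EV = t:(1−t) = -1:2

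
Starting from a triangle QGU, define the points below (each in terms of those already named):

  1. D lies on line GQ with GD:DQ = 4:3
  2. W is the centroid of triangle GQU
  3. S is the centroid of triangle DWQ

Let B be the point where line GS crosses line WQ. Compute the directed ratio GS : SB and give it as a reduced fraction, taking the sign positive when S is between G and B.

GS:SB = 6

Work in coordinates with Q = (0, 0), G = (1, 0), U = (0, 1).
1. D lies on line GQ with GD:DQ = 4:3 ⇒ D = (3/7, 0)
2. W is the centroid of triangle GQU ⇒ W = (1/3, 1/3)
3. S is the centroid of triangle DWQ ⇒ S = (16/63, 1/9)
line GS meets WQ at B = (7/54, 7/54)
S = G + t·(B−G) with t = 6/7, so GS:SB = 6/7:1/7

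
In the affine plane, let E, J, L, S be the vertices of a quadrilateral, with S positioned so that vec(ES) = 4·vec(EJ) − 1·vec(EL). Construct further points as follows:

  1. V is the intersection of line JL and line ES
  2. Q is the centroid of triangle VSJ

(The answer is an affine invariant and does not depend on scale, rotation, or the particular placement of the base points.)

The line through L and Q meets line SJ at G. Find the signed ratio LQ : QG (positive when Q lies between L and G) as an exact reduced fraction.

Work in coordinates with E = (0, 0), J = (1, 0), L = (0, 1), S = (4, -1).
1. V is the intersection of line JL and line ES ⇒ V = (4/3, -1/3)
2. Q is the centroid of triangle VSJ ⇒ Q = (19/9, -4/9)
line LQ meets SJ at G = (19/10, -3/10)
Q = L + t·(G−L) with t = 10/9, so LQ:QG = 10/9:-1/9

LQ:QG = -10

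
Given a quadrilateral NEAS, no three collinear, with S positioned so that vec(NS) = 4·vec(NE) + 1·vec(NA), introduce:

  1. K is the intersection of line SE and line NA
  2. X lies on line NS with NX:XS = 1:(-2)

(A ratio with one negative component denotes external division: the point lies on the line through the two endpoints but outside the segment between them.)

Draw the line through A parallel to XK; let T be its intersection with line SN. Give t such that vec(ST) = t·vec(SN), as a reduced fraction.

Choose coordinates N = (0, 0), E = (1, 0), A = (0, 1), S = (4, 1).
1. K is the intersection of line SE and line NA ⇒ K = (0, -1/3)
2. X lies on line NS with NX:XS = 1:(-2) ⇒ X = (-4, -1)
through A parallel to XK: direction (4, 2/3); meets SN at T = (12, 3)
T = S + t·(N−S) with t = -2

t = -2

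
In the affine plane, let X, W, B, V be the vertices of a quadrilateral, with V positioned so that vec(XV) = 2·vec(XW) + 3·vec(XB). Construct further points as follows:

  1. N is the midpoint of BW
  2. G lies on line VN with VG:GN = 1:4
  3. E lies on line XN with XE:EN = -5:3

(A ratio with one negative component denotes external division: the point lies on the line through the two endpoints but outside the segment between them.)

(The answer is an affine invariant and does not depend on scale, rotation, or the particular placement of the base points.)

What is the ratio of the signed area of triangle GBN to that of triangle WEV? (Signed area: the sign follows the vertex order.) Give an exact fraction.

Choose coordinates X = (0, 0), W = (1, 0), B = (0, 1), V = (2, 3).
1. N is the midpoint of BW ⇒ N = (1/2, 1/2)
2. G lies on line VN with VG:GN = 1:4 ⇒ G = (17/10, 5/2)
3. E lies on line XN with XE:EN = -5:3 ⇒ E = (5/4, 5/4)
2·[GBN] = 8/5, 2·[WEV] = -1/2
[GBN]:[WEV] = 8/5:-1/2 = -16/5

[GBN]:[WEV] = -16/5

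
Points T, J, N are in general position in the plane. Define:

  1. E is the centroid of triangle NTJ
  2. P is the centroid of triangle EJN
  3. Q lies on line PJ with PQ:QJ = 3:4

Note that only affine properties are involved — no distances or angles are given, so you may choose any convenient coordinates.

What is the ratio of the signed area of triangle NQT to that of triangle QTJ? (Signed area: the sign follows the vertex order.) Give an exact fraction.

Assign T = (0, 0), J = (1, 0), N = (0, 1) — the answer is frame-independent, so this choice is without loss of generality.
1. E is the centroid of triangle NTJ ⇒ E = (1/3, 1/3)
2. P is the centroid of triangle EJN ⇒ P = (4/9, 4/9)
3. Q lies on line PJ with PQ:QJ = 3:4 ⇒ Q = (43/63, 16/63)
2·[NQT] = -43/63, 2·[QTJ] = 16/63
[NQT]:[QTJ] = -43/63:16/63 = -43/16

[NQT]:[QTJ] = -43/16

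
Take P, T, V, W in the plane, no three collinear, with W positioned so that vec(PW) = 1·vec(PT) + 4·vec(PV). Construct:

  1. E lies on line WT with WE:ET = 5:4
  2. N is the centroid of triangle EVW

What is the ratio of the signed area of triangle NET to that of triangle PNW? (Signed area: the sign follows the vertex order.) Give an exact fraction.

[NET]:[PNW] = -16/11

Set P = (0, 0), T = (1, 0), V = (0, 1), W = (1, 4); any affine frame gives the same invariant.
1. E lies on line WT with WE:ET = 5:4 ⇒ E = (1, 16/9)
2. N is the centroid of triangle EVW ⇒ N = (2/3, 61/27)
2·[NET] = -16/27, 2·[PNW] = 11/27
[NET]:[PNW] = -16/27:11/27 = -16/11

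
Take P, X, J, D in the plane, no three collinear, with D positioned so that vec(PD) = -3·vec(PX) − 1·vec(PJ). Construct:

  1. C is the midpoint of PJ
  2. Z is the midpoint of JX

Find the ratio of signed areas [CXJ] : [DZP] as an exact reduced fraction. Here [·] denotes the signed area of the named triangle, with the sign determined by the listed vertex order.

Assign P = (0, 0), X = (1, 0), J = (0, 1), D = (-3, -1) — the answer is frame-independent, so this choice is without loss of generality.
1. C is the midpoint of PJ ⇒ C = (0, 1/2)
2. Z is the midpoint of JX ⇒ Z = (1/2, 1/2)
2·[CXJ] = 1/2, 2·[DZP] = -1
[CXJ]:[DZP] = 1/2:-1 = -1/2

[CXJ]:[DZP] = -1/2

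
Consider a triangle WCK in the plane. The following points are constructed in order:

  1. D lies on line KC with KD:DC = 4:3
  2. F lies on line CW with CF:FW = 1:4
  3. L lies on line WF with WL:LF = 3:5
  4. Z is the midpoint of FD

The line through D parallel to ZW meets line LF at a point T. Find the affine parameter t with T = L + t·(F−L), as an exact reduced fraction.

t = -11/5

Set W = (0, 0), C = (1, 0), K = (0, 1); any affine frame gives the same invariant.
1. D lies on line KC with KD:DC = 4:3 ⇒ D = (4/7, 3/7)
2. F lies on line CW with CF:FW = 1:4 ⇒ F = (4/5, 0)
3. L lies on line WF with WL:LF = 3:5 ⇒ L = (3/10, 0)
4. Z is the midpoint of FD ⇒ Z = (24/35, 3/14)
through D parallel to ZW: direction (-24/35, -3/14); meets LF at T = (-4/5, 0)
T = L + t·(F−L) with t = -11/5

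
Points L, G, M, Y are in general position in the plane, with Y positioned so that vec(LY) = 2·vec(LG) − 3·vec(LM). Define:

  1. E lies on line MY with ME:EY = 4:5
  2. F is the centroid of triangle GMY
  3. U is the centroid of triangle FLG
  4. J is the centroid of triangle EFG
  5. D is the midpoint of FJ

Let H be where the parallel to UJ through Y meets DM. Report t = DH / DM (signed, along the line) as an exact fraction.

t = -221/103

Set L = (0, 0), G = (1, 0), M = (0, 1), Y = (2, -3); any affine frame gives the same invariant.
1. E lies on line MY with ME:EY = 4:5 ⇒ E = (8/9, -7/9)
2. F is the centroid of triangle GMY ⇒ F = (1, -2/3)
3. U is the centroid of triangle FLG ⇒ U = (2/3, -2/9)
4. J is the centroid of triangle EFG ⇒ J = (26/27, -13/27)
5. D is the midpoint of FJ ⇒ D = (53/54, -31/54)
through Y parallel to UJ: direction (8/27, -7/27); meets DM at H = (318/103, -407/103)
H = D + t·(M−D) with t = -221/103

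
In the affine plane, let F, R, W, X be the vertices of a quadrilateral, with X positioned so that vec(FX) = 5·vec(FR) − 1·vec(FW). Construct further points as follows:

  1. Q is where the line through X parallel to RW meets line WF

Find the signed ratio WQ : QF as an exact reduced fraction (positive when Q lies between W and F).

Set F = (0, 0), R = (1, 0), W = (0, 1), X = (5, -1); any affine frame gives the same invariant.
1. Q is where the line through X parallel to RW meets line WF ⇒ Q = (0, 4)
Q = W + t·(F−W) with t = -3, so WQ:QF = t:(1−t) = -3:4

WQ:QF = -3/4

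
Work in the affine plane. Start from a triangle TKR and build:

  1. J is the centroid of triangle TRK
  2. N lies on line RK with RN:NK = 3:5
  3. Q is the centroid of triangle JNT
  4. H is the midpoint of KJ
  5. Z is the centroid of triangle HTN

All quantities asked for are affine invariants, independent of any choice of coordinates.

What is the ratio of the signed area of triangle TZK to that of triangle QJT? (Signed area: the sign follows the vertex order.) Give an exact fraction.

Set T = (0, 0), K = (1, 0), R = (0, 1); any affine frame gives the same invariant.
1. J is the centroid of triangle TRK ⇒ J = (1/3, 1/3)
2. N lies on line RK with RN:NK = 3:5 ⇒ N = (3/8, 5/8)
3. Q is the centroid of triangle JNT ⇒ Q = (17/72, 23/72)
4. H is the midpoint of KJ ⇒ H = (2/3, 1/6)
5. Z is the centroid of triangle HTN ⇒ Z = (25/72, 19/72)
2·[TZK] = -19/72, 2·[QJT] = -1/36
[TZK]:[QJT] = -19/72:-1/36 = 19/2

[TZK]:[QJT] = 19/2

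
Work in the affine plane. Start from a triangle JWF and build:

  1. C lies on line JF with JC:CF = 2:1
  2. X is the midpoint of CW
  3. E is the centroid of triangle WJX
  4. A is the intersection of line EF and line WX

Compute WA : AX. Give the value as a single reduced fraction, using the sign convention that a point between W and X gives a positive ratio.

WA:AX = -7/2

Assign J = (0, 0), W = (1, 0), F = (0, 1) — the answer is frame-independent, so this choice is without loss of generality.
1. C lies on line JF with JC:CF = 2:1 ⇒ C = (0, 2/3)
2. X is the midpoint of CW ⇒ X = (1/2, 1/3)
3. E is the centroid of triangle WJX ⇒ E = (1/2, 1/9)
4. A is the intersection of line EF and line WX ⇒ A = (3/10, 7/15)
A = W + t·(X−W) with t = 7/5, so WA:AX = t:(1−t) = 7/5:-2/5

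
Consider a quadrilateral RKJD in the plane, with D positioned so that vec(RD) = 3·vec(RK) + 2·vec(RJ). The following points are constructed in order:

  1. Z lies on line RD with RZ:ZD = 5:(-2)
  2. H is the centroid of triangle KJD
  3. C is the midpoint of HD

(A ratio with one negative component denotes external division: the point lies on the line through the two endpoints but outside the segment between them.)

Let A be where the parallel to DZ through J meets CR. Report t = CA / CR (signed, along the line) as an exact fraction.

t = -17

Assign R = (0, 0), K = (1, 0), J = (0, 1), D = (3, 2) — the answer is frame-independent, so this choice is without loss of generality.
1. Z lies on line RD with RZ:ZD = 5:(-2) ⇒ Z = (5, 10/3)
2. H is the centroid of triangle KJD ⇒ H = (4/3, 1)
3. C is the midpoint of HD ⇒ C = (13/6, 3/2)
through J parallel to DZ: direction (2, 4/3); meets CR at A = (39, 27)
A = C + t·(R−C) with t = -17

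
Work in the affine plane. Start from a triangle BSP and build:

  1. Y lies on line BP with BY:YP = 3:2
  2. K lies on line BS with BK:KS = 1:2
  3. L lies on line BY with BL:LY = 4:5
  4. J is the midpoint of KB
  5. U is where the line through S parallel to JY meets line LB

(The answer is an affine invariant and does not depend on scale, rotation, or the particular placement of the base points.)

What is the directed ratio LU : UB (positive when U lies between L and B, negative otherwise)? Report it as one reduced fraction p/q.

LU:UB = -25/27

Choose coordinates B = (0, 0), S = (1, 0), P = (0, 1).
1. Y lies on line BP with BY:YP = 3:2 ⇒ Y = (0, 3/5)
2. K lies on line BS with BK:KS = 1:2 ⇒ K = (1/3, 0)
3. L lies on line BY with BL:LY = 4:5 ⇒ L = (0, 4/15)
4. J is the midpoint of KB ⇒ J = (1/6, 0)
5. U is where the line through S parallel to JY meets line LB ⇒ U = (0, 18/5)
U = L + t·(B−L) with t = -25/2, so LU:UB = t:(1−t) = -25/2:27/2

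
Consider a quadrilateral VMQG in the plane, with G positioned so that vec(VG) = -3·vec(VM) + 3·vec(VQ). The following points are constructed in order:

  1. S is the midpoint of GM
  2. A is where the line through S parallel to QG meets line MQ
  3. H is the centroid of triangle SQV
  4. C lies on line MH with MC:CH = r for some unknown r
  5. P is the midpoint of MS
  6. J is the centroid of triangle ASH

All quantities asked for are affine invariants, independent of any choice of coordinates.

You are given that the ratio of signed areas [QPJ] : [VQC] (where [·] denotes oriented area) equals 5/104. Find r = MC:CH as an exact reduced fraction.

r = -1/4

Work in coordinates with V = (0, 0), M = (1, 0), Q = (0, 1), G = (-3, 3).
1. S is the midpoint of GM ⇒ S = (-1, 3/2)
2. A is where the line through S parallel to QG meets line MQ ⇒ A = (1/2, 1/2)
3. H is the centroid of triangle SQV ⇒ H = (-1/3, 5/6)
4. With MC:CH = r, write λ = r/(r+1) so C = M + λ·(H−M); C is affine-linear in λ
5. P is the midpoint of MS ⇒ P = (0, 3/4)
6. J is the centroid of triangle ASH ⇒ J = (-5/18, 17/18)
Every point depending on C is an affine combination of C and λ-independent points, so each such coordinate is linear in λ; the λ² term in each signed area is a multiple of (H−M)×(H−M) = 0, so 2·[QPJ] and 2·[VQC] are each linear in λ. Evaluating at λ=0 and λ=1:
  2·[QPJ] = -5/72,   2·[VQC] = 4/3·λ − 1
So [QPJ]:[VQC] = (-5/72) / (4/3·λ − 1). Setting this equal to 5/104:
  -5/72 = 5/104·(4/3·λ − 1)  ⇒  λ = -1/3
Then r = λ/(1−λ) = (-1/3)/(4/3) = -1/4. Check: with r = -1/4, C = (13/9, -5/18) and [QPJ]:[VQC] = 5/104 as required.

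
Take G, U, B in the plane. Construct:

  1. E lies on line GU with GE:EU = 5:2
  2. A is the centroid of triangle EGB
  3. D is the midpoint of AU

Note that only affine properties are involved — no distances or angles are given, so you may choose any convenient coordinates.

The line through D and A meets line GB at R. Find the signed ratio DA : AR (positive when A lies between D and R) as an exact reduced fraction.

DA:AR = 8/5

Work in coordinates with G = (0, 0), U = (1, 0), B = (0, 1).
1. E lies on line GU with GE:EU = 5:2 ⇒ E = (5/7, 0)
2. A is the centroid of triangle EGB ⇒ A = (5/21, 1/3)
3. D is the midpoint of AU ⇒ D = (13/21, 1/6)
line DA meets GB at R = (0, 7/16)
A = D + t·(R−D) with t = 8/13, so DA:AR = 8/13:5/13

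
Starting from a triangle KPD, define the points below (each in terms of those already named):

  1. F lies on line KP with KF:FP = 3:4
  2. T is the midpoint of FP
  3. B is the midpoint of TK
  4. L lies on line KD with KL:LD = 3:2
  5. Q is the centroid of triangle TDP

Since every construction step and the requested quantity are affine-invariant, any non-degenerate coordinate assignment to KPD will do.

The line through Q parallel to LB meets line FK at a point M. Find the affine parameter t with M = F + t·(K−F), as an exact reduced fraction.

t = -43/54

Set K = (0, 0), P = (1, 0), D = (0, 1); any affine frame gives the same invariant.
1. F lies on line KP with KF:FP = 3:4 ⇒ F = (3/7, 0)
2. T is the midpoint of FP ⇒ T = (5/7, 0)
3. B is the midpoint of TK ⇒ B = (5/14, 0)
4. L lies on line KD with KL:LD = 3:2 ⇒ L = (0, 3/5)
5. Q is the centroid of triangle TDP ⇒ Q = (4/7, 1/3)
through Q parallel to LB: direction (5/14, -3/5); meets FK at M = (97/126, 0)
M = F + t·(K−F) with t = -43/54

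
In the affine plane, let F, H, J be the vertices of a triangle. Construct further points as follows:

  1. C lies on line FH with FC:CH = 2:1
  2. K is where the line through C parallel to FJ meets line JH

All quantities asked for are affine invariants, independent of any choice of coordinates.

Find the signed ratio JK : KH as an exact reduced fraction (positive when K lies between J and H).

Assign F = (0, 0), H = (1, 0), J = (0, 1) — the answer is frame-independent, so this choice is without loss of generality.
1. C lies on line FH with FC:CH = 2:1 ⇒ C = (2/3, 0)
2. K is where the line through C parallel to FJ meets line JH ⇒ K = (2/3, 1/3)
K = J + t·(H−J) with t = 2/3, so JK:KH = t:(1−t) = 2/3:1/3

JK:KH = 2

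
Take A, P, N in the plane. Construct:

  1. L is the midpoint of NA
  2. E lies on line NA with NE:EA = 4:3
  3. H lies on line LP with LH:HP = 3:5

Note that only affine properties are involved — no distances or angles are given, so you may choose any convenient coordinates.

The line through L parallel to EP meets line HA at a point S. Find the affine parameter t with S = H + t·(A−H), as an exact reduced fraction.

Work in coordinates with A = (0, 0), P = (1, 0), N = (0, 1).
1. L is the midpoint of NA ⇒ L = (0, 1/2)
2. E lies on line NA with NE:EA = 4:3 ⇒ E = (0, 3/7)
3. H lies on line LP with LH:HP = 3:5 ⇒ H = (3/8, 5/16)
through L parallel to EP: direction (1, -3/7); meets HA at S = (21/53, 35/106)
S = H + t·(A−H) with t = -3/53

t = -3/53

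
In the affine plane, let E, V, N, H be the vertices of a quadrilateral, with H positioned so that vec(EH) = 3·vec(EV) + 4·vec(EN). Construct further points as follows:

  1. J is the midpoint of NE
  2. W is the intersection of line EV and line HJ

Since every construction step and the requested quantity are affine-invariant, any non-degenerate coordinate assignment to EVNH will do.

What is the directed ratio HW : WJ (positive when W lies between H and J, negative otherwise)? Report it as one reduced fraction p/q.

Work in coordinates with E = (0, 0), V = (1, 0), N = (0, 1), H = (3, 4).
1. J is the midpoint of NE ⇒ J = (0, 1/2)
2. W is the intersection of line EV and line HJ ⇒ W = (-3/7, 0)
W = H + t·(J−H) with t = 8/7, so HW:WJ = t:(1−t) = 8/7:-1/7

HW:WJ = -8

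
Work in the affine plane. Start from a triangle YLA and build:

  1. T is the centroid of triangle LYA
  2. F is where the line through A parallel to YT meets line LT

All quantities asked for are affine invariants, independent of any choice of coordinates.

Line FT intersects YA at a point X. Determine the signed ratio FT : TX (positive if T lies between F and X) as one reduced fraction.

Choose coordinates Y = (0, 0), L = (1, 0), A = (0, 1).
1. T is the centroid of triangle LYA ⇒ T = (1/3, 1/3)
2. F is where the line through A parallel to YT meets line LT ⇒ F = (-1/3, 2/3)
line FT meets YA at X = (0, 1/2)
T = F + t·(X−F) with t = 2, so FT:TX = 2:-1

FT:TX = -2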